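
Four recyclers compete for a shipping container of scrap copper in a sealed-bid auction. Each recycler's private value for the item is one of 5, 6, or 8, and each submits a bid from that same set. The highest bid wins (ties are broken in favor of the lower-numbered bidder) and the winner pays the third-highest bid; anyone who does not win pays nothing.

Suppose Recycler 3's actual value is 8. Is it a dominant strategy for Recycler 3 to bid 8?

Yes

Check each profile of the others' bids and compare truth against every alternative bid.
Others bid (5, 5, 8): truth gives 3, best alternative gives 0.
Others bid (5, 6, 5): truth gives 3, best alternative gives 0.
Others bid (6, 5, 5): truth gives 3, best alternative gives 0.
Others bid (5, 6, 6): truth gives 2, best alternative gives 0.
Others bid (5, 6, 8): truth gives 2, best alternative gives 0.
Others bid (6, 5, 6): truth gives 2, best alternative gives 0.
(Remaining 21 profiles checked similarly; truth is weakly best in each.)
In every case the truthful bid is at least as good as any alternative, so it is a dominant strategy.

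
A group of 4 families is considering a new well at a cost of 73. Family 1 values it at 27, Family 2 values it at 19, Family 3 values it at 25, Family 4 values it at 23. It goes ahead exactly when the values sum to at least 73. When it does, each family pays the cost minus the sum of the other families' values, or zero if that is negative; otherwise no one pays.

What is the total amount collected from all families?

Total value 94 ≥ cost 73, so it is built.
Family 1: others sum to 67; max(0, 73 - 67) = 6.
Family 2: others sum to 75; max(0, 73 - 75) = 0.
Family 3: others sum to 69; max(0, 73 - 69) = 4.
Family 4: others sum to 71; max(0, 73 - 71) = 2.
Total collected = 6 + 0 + 4 + 2 = 12.

12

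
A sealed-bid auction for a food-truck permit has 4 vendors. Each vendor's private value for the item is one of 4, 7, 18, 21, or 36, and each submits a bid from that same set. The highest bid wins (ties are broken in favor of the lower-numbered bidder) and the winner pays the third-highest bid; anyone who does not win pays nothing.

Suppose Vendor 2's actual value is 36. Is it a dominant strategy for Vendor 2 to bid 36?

Yes

Check each profile of the others' bids and compare truth against every alternative bid.
Others bid (4, 4, 36): truth gives 32, best alternative gives 0.
Others bid (4, 36, 4): truth gives 32, best alternative gives 0.
Others bid (21, 4, 4): truth gives 32, best alternative gives 0.
Others bid (4, 7, 36): truth gives 29, best alternative gives 0.
Others bid (4, 36, 7): truth gives 29, best alternative gives 0.
Others bid (7, 4, 36): truth gives 29, best alternative gives 0.
(Remaining 119 profiles checked similarly; truth is weakly best in each.)
In every case the truthful bid is at least as good as any alternative, so it is a dominant strategy.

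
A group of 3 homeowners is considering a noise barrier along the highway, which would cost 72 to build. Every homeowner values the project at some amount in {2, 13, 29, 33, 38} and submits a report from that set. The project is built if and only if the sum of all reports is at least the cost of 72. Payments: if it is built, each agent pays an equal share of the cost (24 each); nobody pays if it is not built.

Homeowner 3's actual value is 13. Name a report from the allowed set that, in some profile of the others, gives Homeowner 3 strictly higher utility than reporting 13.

2

Suppose Homeowner 1 reports 29 and Homeowner 2 reports 33.
Report 13: project built, pays 24, utility 13 - 24 = -11.
Report 2: project not built, utility 0.
So reporting 2 beats truth here (0 > -11).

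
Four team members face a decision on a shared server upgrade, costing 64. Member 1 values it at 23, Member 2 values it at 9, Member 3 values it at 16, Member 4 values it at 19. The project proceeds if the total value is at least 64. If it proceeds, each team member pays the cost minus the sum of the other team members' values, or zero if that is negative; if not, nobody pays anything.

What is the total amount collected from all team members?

55

Total value 67 ≥ cost 64, so it is built.
Member 1: others sum to 44; max(0, 64 - 44) = 20.
Member 2: others sum to 58; max(0, 64 - 58) = 6.
Member 3: others sum to 51; max(0, 64 - 51) = 13.
Member 4: others sum to 48; max(0, 64 - 48) = 16.
Total collected = 20 + 6 + 13 + 16 = 55.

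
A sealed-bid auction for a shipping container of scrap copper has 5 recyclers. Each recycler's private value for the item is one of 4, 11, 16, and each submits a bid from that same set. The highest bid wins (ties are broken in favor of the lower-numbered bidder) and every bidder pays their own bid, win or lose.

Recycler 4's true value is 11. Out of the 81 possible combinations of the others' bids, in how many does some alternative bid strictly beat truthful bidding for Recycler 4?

79

Others bid (4, 4, 4, 16): truth gives -11; bid 4 gives -4 > -11. Violating.
Others bid (4, 4, 11, 4): truth gives -11; bid 4 gives -4 > -11. Violating.
Others bid (4, 4, 11, 11): truth gives -11; bid 4 gives -4 > -11. Violating.
Others bid (4, 4, 11, 16): truth gives -11; bid 4 gives -4 > -11. Violating.
Others bid (4, 4, 4, 4): truth gives 0; no alternative beats it.
Others bid (4, 4, 4, 11): truth gives 0; no alternative beats it.
(Checking all 81 profiles: 79 have a profitable deviation, 2 do not.)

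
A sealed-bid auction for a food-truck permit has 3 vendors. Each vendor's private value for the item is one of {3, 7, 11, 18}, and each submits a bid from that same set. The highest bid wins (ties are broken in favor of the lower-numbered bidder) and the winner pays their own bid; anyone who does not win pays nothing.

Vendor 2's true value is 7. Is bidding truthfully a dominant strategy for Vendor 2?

Check each profile of the others' bids and compare truth against every alternative bid.
Others bid (3, 3): truth gives 0, best alternative gives 0.
Others bid (3, 7): truth gives 0, best alternative gives 0.
Others bid (3, 11): truth gives 0, best alternative gives 0.
Others bid (3, 18): truth gives 0, best alternative gives 0.
Others bid (7, 3): truth gives 0, best alternative gives 0.
Others bid (7, 7): truth gives 0, best alternative gives 0.
(Remaining 10 profiles checked similarly; truth is weakly best in each.)
In every case the truthful bid is at least as good as any alternative, so it is a dominant strategy.

Yes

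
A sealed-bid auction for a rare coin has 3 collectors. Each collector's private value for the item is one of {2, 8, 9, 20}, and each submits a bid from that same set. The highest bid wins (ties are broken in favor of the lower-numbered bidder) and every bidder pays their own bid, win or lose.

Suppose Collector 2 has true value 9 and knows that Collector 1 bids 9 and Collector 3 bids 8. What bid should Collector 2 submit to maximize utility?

2

Bid 2: loses but pays 2, utility -2.
Bid 8: loses but pays 8, utility -8.
Bid 9: loses but pays 9, utility -9.
Bid 20: wins, pays 20, utility 9 - 20 = -11.
The best choice is 2 with utility -2.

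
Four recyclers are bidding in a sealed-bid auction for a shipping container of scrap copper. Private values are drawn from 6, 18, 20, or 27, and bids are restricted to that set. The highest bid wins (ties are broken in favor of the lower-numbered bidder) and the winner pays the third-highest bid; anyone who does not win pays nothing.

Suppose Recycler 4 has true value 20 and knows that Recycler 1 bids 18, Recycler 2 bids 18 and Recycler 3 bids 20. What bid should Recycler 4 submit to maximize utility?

27

Bid 6: loses, pays 0, utility 0.
Bid 18: loses, pays 0, utility 0.
Bid 20: loses, pays 0, utility 0.
Bid 27: wins, pays 18, utility 20 - 18 = 2.
The best choice is 27 with utility 2.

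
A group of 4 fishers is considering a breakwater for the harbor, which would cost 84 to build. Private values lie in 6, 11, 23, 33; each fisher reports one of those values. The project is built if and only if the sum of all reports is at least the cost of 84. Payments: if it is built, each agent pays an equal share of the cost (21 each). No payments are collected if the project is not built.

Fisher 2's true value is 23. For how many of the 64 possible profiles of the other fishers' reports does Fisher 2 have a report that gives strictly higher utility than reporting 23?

9

Others report (6, 23, 23): truth gives 0; report 33 gives 2 > 0. Violating.
Others report (11, 11, 33): truth gives 0; report 33 gives 2 > 0. Violating.
Others report (11, 23, 23): truth gives 0; report 33 gives 2 > 0. Violating.
Others report (11, 33, 11): truth gives 0; report 33 gives 2 > 0. Violating.
Others report (6, 6, 6): truth gives 0; no alternative beats it.
Others report (6, 6, 11): truth gives 0; no alternative beats it.
(Checking all 64 profiles: 9 have a profitable deviation, 55 do not.)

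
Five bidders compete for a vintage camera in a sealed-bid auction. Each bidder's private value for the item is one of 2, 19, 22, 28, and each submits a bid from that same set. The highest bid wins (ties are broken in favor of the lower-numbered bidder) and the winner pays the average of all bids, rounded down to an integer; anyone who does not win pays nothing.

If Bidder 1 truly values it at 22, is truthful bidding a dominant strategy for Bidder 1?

Consider the case where Bidder 2 bids 2, Bidder 3 bids 2, Bidder 4 bids 2 and Bidder 5 bids 2.
Truthful bid 22: wins, pays 6, utility 22 - 6 = 16.
Bid 2 instead: wins, pays 2, utility 22 - 2 = 20.
Since 20 > 16, bidding 2 is strictly better here, so truthful bidding is not dominant.

No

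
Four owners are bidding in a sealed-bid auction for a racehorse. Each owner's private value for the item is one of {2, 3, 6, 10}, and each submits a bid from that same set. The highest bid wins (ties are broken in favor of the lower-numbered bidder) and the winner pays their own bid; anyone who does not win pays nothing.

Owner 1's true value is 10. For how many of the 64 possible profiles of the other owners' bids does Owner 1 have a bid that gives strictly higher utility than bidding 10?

27

Others bid (2, 2, 2): truth gives 0; bid 2 gives 8 > 0. Violating.
Others bid (2, 2, 3): truth gives 0; bid 3 gives 7 > 0. Violating.
Others bid (2, 2, 6): truth gives 0; bid 6 gives 4 > 0. Violating.
Others bid (2, 3, 2): truth gives 0; bid 3 gives 7 > 0. Violating.
Others bid (2, 2, 10): truth gives 0; no alternative beats it.
Others bid (2, 3, 10): truth gives 0; no alternative beats it.
(Checking all 64 profiles: 27 have a profitable deviation, 37 do not.)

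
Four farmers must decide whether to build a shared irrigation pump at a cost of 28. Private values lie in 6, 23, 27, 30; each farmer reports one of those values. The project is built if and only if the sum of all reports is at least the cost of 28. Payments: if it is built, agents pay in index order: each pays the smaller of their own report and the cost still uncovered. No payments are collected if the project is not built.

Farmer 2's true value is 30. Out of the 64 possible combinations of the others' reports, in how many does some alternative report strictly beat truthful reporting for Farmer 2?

Others report (6, 6, 23): truth gives 8; report 6 gives 24 > 8. Violating.
Others report (6, 6, 27): truth gives 8; report 6 gives 24 > 8. Violating.
Others report (6, 6, 30): truth gives 8; report 6 gives 24 > 8. Violating.
Others report (6, 23, 6): truth gives 8; report 6 gives 24 > 8. Violating.
Others report (6, 6, 6): truth gives 8; no alternative beats it.
Others report (23, 6, 6): truth gives 25; no alternative beats it.
(Checking all 64 profiles: 15 have a profitable deviation, 49 do not.)

15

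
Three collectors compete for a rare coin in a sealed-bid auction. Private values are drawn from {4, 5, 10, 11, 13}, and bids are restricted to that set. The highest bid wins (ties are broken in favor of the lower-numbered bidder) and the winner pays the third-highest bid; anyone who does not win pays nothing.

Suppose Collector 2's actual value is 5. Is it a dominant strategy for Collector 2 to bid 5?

Consider the case where Collector 1 bids 4 and Collector 3 bids 10.
Truthful bid 5: loses, pays 0, utility 0.
Bid 10 instead: wins, pays 4, utility 5 - 4 = 1.
Since 1 > 0, bidding 10 is strictly better here, so truthful bidding is not dominant.

No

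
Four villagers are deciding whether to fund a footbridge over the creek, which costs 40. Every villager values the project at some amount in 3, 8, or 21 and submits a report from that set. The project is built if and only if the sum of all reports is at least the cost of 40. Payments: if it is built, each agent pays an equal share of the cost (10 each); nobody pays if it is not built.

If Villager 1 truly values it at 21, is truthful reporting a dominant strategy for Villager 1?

Check each profile of the others' reports and compare truth against every alternative report.
Others report (3, 3, 21): truth gives 11, best alternative gives 0.
Others report (3, 8, 8): truth gives 11, best alternative gives 0.
Others report (3, 21, 3): truth gives 11, best alternative gives 0.
Others report (8, 3, 8): truth gives 11, best alternative gives 0.
Others report (8, 8, 3): truth gives 11, best alternative gives 0.
Others report (8, 8, 8): truth gives 11, best alternative gives 0.
(Remaining 21 profiles checked similarly; truth is weakly best in each.)
In every case the truthful report is at least as good as any alternative, so it is a dominant strategy.

Yes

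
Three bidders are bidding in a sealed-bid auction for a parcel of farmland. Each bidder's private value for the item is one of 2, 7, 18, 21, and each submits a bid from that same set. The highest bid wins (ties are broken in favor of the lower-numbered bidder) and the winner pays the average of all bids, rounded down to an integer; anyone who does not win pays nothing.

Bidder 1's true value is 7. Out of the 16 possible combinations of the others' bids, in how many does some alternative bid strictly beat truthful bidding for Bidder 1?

1

Others bid (2, 2): truth gives 4; bid 2 gives 5 > 4. Violating.
Others bid (2, 7): truth gives 2; no alternative beats it.
Others bid (2, 18): truth gives 0; no alternative beats it.
(Checking all 16 profiles: 1 has a profitable deviation, 15 do not.)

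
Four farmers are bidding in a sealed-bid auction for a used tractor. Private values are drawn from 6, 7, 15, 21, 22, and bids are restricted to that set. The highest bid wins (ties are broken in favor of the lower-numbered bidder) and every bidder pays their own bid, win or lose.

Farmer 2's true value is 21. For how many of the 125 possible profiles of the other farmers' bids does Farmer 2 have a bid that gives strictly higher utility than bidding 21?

95

Others bid (6, 6, 6): truth gives 0; bid 7 gives 14 > 0. Violating.
Others bid (6, 6, 7): truth gives 0; bid 7 gives 14 > 0. Violating.
Others bid (6, 6, 15): truth gives 0; bid 15 gives 6 > 0. Violating.
Others bid (6, 6, 22): truth gives -21; bid 22 gives -1 > -21. Violating.
Others bid (6, 6, 21): truth gives 0; no alternative beats it.
Others bid (6, 7, 21): truth gives 0; no alternative beats it.
(Checking all 125 profiles: 95 have a profitable deviation, 30 do not.)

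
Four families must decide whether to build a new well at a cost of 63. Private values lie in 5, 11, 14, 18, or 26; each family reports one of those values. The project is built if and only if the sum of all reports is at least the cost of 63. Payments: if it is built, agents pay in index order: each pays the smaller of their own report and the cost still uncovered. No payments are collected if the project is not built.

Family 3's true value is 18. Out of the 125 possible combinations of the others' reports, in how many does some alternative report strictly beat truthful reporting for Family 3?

Others report (5, 18, 26): truth gives 0; report 14 gives 4 > 0. Violating.
Others report (5, 26, 18): truth gives 0; report 14 gives 4 > 0. Violating.
Others report (5, 26, 26): truth gives 0; report 11 gives 7 > 0. Violating.
Others report (11, 14, 26): truth gives 0; report 14 gives 4 > 0. Violating.
Others report (5, 5, 5): truth gives 0; no alternative beats it.
Others report (5, 5, 11): truth gives 0; no alternative beats it.
(Checking all 125 profiles: 46 have a profitable deviation, 79 do not.)

46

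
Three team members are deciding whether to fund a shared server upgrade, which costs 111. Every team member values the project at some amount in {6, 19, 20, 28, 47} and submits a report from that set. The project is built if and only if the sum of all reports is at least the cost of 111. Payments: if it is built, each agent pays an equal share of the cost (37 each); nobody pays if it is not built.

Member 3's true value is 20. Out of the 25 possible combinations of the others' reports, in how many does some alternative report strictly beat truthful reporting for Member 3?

1

Others report (47, 47): truth gives -17; report 6 gives 0 > -17. Violating.
Others report (6, 6): truth gives 0; no alternative beats it.
Others report (6, 19): truth gives 0; no alternative beats it.
(Checking all 25 profiles: 1 has a profitable deviation, 24 do not.)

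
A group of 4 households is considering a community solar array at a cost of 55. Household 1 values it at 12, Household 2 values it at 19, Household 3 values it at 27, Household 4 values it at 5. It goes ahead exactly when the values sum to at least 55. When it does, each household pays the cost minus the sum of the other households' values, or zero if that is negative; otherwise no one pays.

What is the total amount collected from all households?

34

Total value 63 ≥ cost 55, so it is built.
Household 1: others sum to 51; max(0, 55 - 51) = 4.
Household 2: others sum to 44; max(0, 55 - 44) = 11.
Household 3: others sum to 36; max(0, 55 - 36) = 19.
Household 4: others sum to 58; max(0, 55 - 58) = 0.
Total collected = 4 + 11 + 19 + 0 = 34.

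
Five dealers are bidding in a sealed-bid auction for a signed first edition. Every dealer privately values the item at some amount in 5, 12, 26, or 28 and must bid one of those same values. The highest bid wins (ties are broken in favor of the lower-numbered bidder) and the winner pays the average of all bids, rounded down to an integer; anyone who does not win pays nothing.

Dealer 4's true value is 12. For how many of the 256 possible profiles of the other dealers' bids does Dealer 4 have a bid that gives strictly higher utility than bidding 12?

Others bid (5, 5, 12, 5): truth gives 0; bid 26 gives 2 > 0. Violating.
Others bid (5, 12, 5, 5): truth gives 0; bid 26 gives 2 > 0. Violating.
Others bid (12, 5, 5, 5): truth gives 0; bid 26 gives 2 > 0. Violating.
Others bid (5, 5, 5, 5): truth gives 6; no alternative beats it.
Others bid (5, 5, 5, 12): truth gives 5; no alternative beats it.
(Checking all 256 profiles: 3 have a profitable deviation, 253 do not.)

3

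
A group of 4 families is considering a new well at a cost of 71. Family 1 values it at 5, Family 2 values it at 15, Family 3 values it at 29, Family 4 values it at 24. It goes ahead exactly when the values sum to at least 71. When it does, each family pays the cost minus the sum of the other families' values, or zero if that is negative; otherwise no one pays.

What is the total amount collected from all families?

Total value 73 ≥ cost 71, so it is built.
Family 1: others sum to 68; max(0, 71 - 68) = 3.
Family 2: others sum to 58; max(0, 71 - 58) = 13.
Family 3: others sum to 44; max(0, 71 - 44) = 27.
Family 4: others sum to 49; max(0, 71 - 49) = 22.
Total collected = 3 + 13 + 27 + 22 = 65.

65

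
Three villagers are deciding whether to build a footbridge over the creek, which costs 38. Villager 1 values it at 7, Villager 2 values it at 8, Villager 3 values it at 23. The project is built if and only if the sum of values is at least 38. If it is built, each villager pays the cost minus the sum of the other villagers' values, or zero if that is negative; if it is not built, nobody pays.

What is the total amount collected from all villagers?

38

Total value 38 ≥ cost 38, so it is built.
Villager 1: others sum to 31; max(0, 38 - 31) = 7.
Villager 2: others sum to 30; max(0, 38 - 30) = 8.
Villager 3: others sum to 15; max(0, 38 - 15) = 23.
Total collected = 7 + 8 + 23 = 38.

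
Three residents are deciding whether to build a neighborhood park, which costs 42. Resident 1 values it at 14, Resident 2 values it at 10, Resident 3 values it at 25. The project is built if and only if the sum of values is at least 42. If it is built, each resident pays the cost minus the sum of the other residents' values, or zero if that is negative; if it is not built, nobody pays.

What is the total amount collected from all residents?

28

Total value 49 ≥ cost 42, so it is built.
Resident 1: others sum to 35; max(0, 42 - 35) = 7.
Resident 2: others sum to 39; max(0, 42 - 39) = 3.
Resident 3: others sum to 24; max(0, 42 - 24) = 18.
Total collected = 7 + 3 + 18 = 28.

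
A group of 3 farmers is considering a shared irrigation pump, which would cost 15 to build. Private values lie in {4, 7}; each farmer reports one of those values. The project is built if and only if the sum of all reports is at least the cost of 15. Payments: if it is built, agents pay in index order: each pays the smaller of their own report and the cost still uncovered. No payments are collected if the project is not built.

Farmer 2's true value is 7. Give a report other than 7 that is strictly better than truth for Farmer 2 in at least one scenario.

Suppose Farmer 1 reports 4 and Farmer 3 reports 7.
Report 7: project built, pays 7, utility 7 - 7 = 0.
Report 4: project built, pays 4, utility 7 - 4 = 3.
So reporting 4 beats truth here (3 > 0).

4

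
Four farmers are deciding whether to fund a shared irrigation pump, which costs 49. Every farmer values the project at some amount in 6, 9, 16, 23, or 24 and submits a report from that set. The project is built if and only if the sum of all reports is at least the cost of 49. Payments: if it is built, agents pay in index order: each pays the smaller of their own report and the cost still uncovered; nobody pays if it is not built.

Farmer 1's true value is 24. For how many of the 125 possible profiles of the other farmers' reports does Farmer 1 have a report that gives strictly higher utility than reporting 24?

Others report (6, 6, 16): truth gives 0; report 23 gives 1 > 0. Violating.
Others report (6, 6, 23): truth gives 0; report 16 gives 8 > 0. Violating.
Others report (6, 6, 24): truth gives 0; report 16 gives 8 > 0. Violating.
Others report (6, 9, 16): truth gives 0; report 23 gives 1 > 0. Violating.
Others report (6, 6, 6): truth gives 0; no alternative beats it.
Others report (6, 6, 9): truth gives 0; no alternative beats it.
(Checking all 125 profiles: 118 have a profitable deviation, 7 do not.)

118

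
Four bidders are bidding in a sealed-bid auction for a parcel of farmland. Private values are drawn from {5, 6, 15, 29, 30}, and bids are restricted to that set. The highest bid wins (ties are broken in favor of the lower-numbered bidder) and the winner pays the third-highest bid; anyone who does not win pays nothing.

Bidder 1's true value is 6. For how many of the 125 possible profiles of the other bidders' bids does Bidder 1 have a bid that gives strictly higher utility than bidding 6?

Others bid (5, 5, 15): truth gives 0; bid 15 gives 1 > 0. Violating.
Others bid (5, 5, 29): truth gives 0; bid 29 gives 1 > 0. Violating.
Others bid (5, 5, 30): truth gives 0; bid 30 gives 1 > 0. Violating.
Others bid (5, 15, 5): truth gives 0; bid 15 gives 1 > 0. Violating.
Others bid (5, 5, 5): truth gives 1; no alternative beats it.
Others bid (5, 5, 6): truth gives 1; no alternative beats it.
(Checking all 125 profiles: 9 have a profitable deviation, 116 do not.)

9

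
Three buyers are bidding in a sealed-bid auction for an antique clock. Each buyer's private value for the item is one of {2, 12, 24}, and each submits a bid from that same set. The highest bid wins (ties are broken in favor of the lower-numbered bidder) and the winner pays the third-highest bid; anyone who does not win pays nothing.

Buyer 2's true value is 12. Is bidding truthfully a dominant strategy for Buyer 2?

No

Consider the case where Buyer 1 bids 2 and Buyer 3 bids 24.
Truthful bid 12: loses, pays 0, utility 0.
Bid 24 instead: wins, pays 2, utility 12 - 2 = 10.
Since 10 > 0, bidding 24 is strictly better here, so truthful bidding is not dominant.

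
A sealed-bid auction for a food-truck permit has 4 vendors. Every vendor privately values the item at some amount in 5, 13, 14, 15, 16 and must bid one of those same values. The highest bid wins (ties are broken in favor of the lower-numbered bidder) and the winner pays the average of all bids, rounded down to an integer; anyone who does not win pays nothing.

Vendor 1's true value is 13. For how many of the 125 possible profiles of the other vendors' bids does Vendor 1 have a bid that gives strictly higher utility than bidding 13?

46

Others bid (5, 5, 5): truth gives 6; bid 5 gives 8 > 6. Violating.
Others bid (5, 5, 14): truth gives 0; bid 14 gives 4 > 0. Violating.
Others bid (5, 5, 15): truth gives 0; bid 15 gives 3 > 0. Violating.
Others bid (5, 5, 16): truth gives 0; bid 16 gives 3 > 0. Violating.
Others bid (5, 5, 13): truth gives 4; no alternative beats it.
Others bid (5, 13, 5): truth gives 4; no alternative beats it.
(Checking all 125 profiles: 46 have a profitable deviation, 79 do not.)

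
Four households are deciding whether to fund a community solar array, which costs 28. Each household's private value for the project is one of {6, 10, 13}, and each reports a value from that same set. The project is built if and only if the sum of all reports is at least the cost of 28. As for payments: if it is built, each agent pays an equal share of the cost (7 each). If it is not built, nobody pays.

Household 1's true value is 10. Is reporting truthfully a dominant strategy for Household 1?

Check each profile of the others' reports and compare truth against every alternative report.
Others report (6, 6, 6): truth gives 3, best alternative gives 3.
Others report (6, 6, 10): truth gives 3, best alternative gives 3.
Others report (6, 6, 13): truth gives 3, best alternative gives 3.
Others report (6, 10, 6): truth gives 3, best alternative gives 3.
Others report (6, 10, 10): truth gives 3, best alternative gives 3.
Others report (6, 10, 13): truth gives 3, best alternative gives 3.
(Remaining 21 profiles checked similarly; truth is weakly best in each.)
In every case the truthful report is at least as good as any alternative, so it is a dominant strategy.

Yes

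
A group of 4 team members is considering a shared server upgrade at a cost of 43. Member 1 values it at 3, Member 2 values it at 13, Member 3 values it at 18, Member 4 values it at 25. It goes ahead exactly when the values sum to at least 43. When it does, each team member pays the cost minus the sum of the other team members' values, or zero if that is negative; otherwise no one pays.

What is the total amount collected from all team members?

Total value 59 ≥ cost 43, so it is built.
Member 1: others sum to 56; max(0, 43 - 56) = 0.
Member 2: others sum to 46; max(0, 43 - 46) = 0.
Member 3: others sum to 41; max(0, 43 - 41) = 2.
Member 4: others sum to 34; max(0, 43 - 34) = 9.
Total collected = 0 + 0 + 2 + 9 = 11.

11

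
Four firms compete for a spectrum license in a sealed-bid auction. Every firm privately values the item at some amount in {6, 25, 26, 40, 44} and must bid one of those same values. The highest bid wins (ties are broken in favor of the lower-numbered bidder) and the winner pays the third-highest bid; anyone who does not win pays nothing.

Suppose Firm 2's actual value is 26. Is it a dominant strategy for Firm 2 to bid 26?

Consider the case where Firm 1 bids 6, Firm 3 bids 6 and Firm 4 bids 40.
Truthful bid 26: loses, pays 0, utility 0.
Bid 40 instead: wins, pays 6, utility 26 - 6 = 20.
Since 20 > 0, bidding 40 is strictly better here, so truthful bidding is not dominant.

No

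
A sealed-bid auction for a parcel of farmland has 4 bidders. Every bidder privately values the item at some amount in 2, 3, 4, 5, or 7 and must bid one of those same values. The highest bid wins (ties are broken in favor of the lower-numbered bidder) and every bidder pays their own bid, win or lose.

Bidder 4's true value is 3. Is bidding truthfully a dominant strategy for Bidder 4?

No

Consider the case where Bidder 1 bids 2, Bidder 2 bids 2 and Bidder 3 bids 3.
Truthful bid 3: loses but pays 3, utility -3.
Bid 2 instead: loses but pays 2, utility -2.
Since -2 > -3, bidding 2 is strictly better here, so truthful bidding is not dominant.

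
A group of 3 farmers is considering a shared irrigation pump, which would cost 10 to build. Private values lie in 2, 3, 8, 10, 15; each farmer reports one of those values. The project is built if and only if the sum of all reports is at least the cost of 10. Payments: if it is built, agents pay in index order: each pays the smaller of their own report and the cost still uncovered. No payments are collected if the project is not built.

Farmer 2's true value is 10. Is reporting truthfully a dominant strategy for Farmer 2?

Consider the case where Farmer 1 reports 2 and Farmer 3 reports 8.
Truthful report 10: project built, pays 8, utility 10 - 8 = 2.
Report 2 instead: project built, pays 2, utility 10 - 2 = 8.
Since 8 > 2, reporting 2 is strictly better here, so truthful reporting is not dominant.

No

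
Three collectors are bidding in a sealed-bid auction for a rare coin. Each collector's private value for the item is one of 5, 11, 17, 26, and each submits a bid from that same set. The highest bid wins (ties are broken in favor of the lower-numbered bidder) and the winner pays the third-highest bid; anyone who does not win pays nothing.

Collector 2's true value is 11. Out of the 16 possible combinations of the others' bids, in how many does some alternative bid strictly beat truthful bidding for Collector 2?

4

Others bid (5, 17): truth gives 0; bid 17 gives 6 > 0. Violating.
Others bid (5, 26): truth gives 0; bid 26 gives 6 > 0. Violating.
Others bid (11, 5): truth gives 0; bid 17 gives 6 > 0. Violating.
Others bid (17, 5): truth gives 0; bid 26 gives 6 > 0. Violating.
Others bid (5, 5): truth gives 6; no alternative beats it.
Others bid (5, 11): truth gives 6; no alternative beats it.
(Checking all 16 profiles: 4 have a profitable deviation, 12 do not.)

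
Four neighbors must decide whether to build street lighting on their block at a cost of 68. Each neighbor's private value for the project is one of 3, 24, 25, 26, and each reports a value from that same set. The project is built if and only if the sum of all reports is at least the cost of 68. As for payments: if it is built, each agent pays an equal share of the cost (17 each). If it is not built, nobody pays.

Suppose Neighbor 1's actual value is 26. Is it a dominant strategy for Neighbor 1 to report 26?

Check each profile of the others' reports and compare truth against every alternative report.
Others report (3, 24, 24): truth gives 9, best alternative gives 9.
Others report (3, 24, 25): truth gives 9, best alternative gives 9.
Others report (3, 24, 26): truth gives 9, best alternative gives 9.
Others report (3, 25, 24): truth gives 9, best alternative gives 9.
Others report (3, 25, 25): truth gives 9, best alternative gives 9.
Others report (3, 25, 26): truth gives 9, best alternative gives 9.
(Remaining 58 profiles checked similarly; truth is weakly best in each.)
In every case the truthful report is at least as good as any alternative, so it is a dominant strategy.

Yes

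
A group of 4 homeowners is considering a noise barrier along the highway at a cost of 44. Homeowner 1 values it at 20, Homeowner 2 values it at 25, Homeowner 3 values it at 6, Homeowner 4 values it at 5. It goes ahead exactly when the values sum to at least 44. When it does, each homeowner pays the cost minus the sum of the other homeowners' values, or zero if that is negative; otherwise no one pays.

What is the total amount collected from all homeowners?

Total value 56 ≥ cost 44, so it is built.
Homeowner 1: others sum to 36; max(0, 44 - 36) = 8.
Homeowner 2: others sum to 31; max(0, 44 - 31) = 13.
Homeowner 3: others sum to 50; max(0, 44 - 50) = 0.
Homeowner 4: others sum to 51; max(0, 44 - 51) = 0.
Total collected = 8 + 13 + 0 + 0 = 21.

21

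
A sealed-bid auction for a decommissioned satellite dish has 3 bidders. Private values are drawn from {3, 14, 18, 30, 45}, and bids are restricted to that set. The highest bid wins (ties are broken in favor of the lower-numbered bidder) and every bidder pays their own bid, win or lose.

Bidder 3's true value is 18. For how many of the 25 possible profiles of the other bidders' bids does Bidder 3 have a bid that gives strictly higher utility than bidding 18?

Others bid (3, 3): truth gives 0; bid 14 gives 4 > 0. Violating.
Others bid (3, 18): truth gives -18; bid 3 gives -3 > -18. Violating.
Others bid (3, 30): truth gives -18; bid 3 gives -3 > -18. Violating.
Others bid (3, 45): truth gives -18; bid 3 gives -3 > -18. Violating.
Others bid (3, 14): truth gives 0; no alternative beats it.
Others bid (14, 3): truth gives 0; no alternative beats it.
(Checking all 25 profiles: 22 have a profitable deviation, 3 do not.)

22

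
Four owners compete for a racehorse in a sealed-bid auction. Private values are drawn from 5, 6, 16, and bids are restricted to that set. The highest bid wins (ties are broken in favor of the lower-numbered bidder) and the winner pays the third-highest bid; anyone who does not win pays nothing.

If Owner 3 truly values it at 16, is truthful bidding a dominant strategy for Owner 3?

Check each profile of the others' bids and compare truth against every alternative bid.
Others bid (5, 5, 16): truth gives 11, best alternative gives 0.
Others bid (5, 6, 5): truth gives 11, best alternative gives 0.
Others bid (6, 5, 5): truth gives 11, best alternative gives 0.
Others bid (5, 6, 6): truth gives 10, best alternative gives 0.
Others bid (5, 6, 16): truth gives 10, best alternative gives 0.
Others bid (6, 5, 6): truth gives 10, best alternative gives 0.
(Remaining 21 profiles checked similarly; truth is weakly best in each.)
In every case the truthful bid is at least as good as any alternative, so it is a dominant strategy.

Yes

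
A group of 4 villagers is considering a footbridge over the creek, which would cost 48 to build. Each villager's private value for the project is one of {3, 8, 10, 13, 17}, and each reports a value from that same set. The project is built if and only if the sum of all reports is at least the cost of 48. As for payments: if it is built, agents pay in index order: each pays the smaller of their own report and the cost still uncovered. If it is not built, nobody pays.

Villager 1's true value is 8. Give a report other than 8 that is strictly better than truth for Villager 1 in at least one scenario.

3

Suppose Villager 2 reports 13, Villager 3 reports 17 and Villager 4 reports 17.
Report 8: project built, pays 8, utility 8 - 8 = 0.
Report 3: project built, pays 3, utility 8 - 3 = 5.
So reporting 3 beats truth here (5 > 0).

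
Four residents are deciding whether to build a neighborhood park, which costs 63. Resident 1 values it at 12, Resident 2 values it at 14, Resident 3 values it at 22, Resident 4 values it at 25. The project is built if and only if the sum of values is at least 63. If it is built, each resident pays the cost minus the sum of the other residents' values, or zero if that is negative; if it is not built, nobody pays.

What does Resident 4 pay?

Total value 73 ≥ cost 63, so the project is built.
The other residents' values sum to 48.
Cost minus that sum is 63 - 48 = 15.

15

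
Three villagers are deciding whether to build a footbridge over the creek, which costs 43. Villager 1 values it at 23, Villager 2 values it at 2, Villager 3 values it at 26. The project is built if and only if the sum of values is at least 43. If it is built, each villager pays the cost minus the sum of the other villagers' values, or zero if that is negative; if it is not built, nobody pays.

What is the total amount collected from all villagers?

Total value 51 ≥ cost 43, so it is built.
Villager 1: others sum to 28; max(0, 43 - 28) = 15.
Villager 2: others sum to 49; max(0, 43 - 49) = 0.
Villager 3: others sum to 25; max(0, 43 - 25) = 18.
Total collected = 15 + 0 + 18 = 33.

33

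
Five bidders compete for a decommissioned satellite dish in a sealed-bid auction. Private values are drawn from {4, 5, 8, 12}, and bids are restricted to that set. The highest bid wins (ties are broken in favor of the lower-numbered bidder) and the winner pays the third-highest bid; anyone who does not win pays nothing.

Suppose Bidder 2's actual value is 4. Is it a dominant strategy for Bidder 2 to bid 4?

Check each profile of the others' bids and compare truth against every alternative bid.
Others bid (4, 4, 5, 5): truth gives 0, best alternative gives -1.
Others bid (4, 5, 4, 5): truth gives 0, best alternative gives -1.
Others bid (4, 5, 5, 4): truth gives 0, best alternative gives -1.
Others bid (4, 5, 5, 5): truth gives 0, best alternative gives -1.
Others bid (4, 4, 4, 4): truth gives 0, best alternative gives 0.
Others bid (4, 4, 4, 5): truth gives 0, best alternative gives 0.
(Remaining 250 profiles checked similarly; truth is weakly best in each.)
In every case the truthful bid is at least as good as any alternative, so it is a dominant strategy.

Yes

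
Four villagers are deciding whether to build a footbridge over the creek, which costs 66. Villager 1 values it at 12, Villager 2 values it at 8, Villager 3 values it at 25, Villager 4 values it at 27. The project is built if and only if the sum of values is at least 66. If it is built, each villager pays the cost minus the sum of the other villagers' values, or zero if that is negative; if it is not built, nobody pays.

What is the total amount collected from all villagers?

Total value 72 ≥ cost 66, so it is built.
Villager 1: others sum to 60; max(0, 66 - 60) = 6.
Villager 2: others sum to 64; max(0, 66 - 64) = 2.
Villager 3: others sum to 47; max(0, 66 - 47) = 19.
Villager 4: others sum to 45; max(0, 66 - 45) = 21.
Total collected = 6 + 2 + 19 + 21 = 48.

48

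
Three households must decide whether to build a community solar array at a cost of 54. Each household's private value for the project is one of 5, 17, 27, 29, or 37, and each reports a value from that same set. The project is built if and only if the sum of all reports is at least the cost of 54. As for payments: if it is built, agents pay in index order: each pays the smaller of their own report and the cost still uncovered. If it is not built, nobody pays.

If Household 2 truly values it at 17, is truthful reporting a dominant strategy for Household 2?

No

Consider the case where Household 1 reports 17 and Household 3 reports 37.
Truthful report 17: project built, pays 17, utility 17 - 17 = 0.
Report 5 instead: project built, pays 5, utility 17 - 5 = 12.
Since 12 > 0, reporting 5 is strictly better here, so truthful reporting is not dominant.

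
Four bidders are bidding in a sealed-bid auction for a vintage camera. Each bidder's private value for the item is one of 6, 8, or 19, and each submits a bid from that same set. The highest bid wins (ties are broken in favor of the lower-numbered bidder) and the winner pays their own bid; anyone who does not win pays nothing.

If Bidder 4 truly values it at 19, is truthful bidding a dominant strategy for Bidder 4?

Consider the case where Bidder 1 bids 6, Bidder 2 bids 6 and Bidder 3 bids 6.
Truthful bid 19: wins, pays 19, utility 19 - 19 = 0.
Bid 8 instead: wins, pays 8, utility 19 - 8 = 11.
Since 11 > 0, bidding 8 is strictly better here, so truthful bidding is not dominant.

No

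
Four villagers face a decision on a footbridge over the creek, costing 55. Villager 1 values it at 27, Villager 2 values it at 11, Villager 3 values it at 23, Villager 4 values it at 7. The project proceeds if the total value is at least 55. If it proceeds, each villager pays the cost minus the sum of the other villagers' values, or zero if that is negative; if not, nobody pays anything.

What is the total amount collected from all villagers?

Total value 68 ≥ cost 55, so it is built.
Villager 1: others sum to 41; max(0, 55 - 41) = 14.
Villager 2: others sum to 57; max(0, 55 - 57) = 0.
Villager 3: others sum to 45; max(0, 55 - 45) = 10.
Villager 4: others sum to 61; max(0, 55 - 61) = 0.
Total collected = 14 + 0 + 10 + 0 = 24.

24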